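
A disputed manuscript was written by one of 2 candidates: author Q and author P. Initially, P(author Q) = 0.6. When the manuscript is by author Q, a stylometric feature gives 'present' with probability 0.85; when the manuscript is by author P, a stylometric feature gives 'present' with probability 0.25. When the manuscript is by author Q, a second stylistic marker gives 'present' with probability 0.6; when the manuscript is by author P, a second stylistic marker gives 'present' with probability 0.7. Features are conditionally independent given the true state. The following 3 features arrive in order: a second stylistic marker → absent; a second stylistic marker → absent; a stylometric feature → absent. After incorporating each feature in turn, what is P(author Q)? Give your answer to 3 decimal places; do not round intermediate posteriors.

After a second stylistic marker='absent': P(author Q) = 0.4·0.6000 / (0.4·0.6000 + 0.3·0.4000) ≈ 0.6667
After a second stylistic marker='absent': P(author Q) = 0.4·0.6667 / (0.4·0.6667 + 0.3·0.3333) ≈ 0.7273
After a stylometric feature='absent': P(author Q) = 0.15·0.7273 / (0.15·0.7273 + 0.75·0.2727) ≈ 0.3478

0.348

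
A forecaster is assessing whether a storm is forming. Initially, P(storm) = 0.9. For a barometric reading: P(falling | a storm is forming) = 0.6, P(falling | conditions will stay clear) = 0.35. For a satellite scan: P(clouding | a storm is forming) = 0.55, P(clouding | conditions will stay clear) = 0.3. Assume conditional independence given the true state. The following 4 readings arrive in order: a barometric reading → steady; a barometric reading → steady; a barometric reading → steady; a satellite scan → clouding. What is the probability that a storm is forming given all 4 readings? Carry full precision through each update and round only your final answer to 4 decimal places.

0.7936

Apply Bayes' rule sequentially, carrying P(storm) forward.
After a barometric reading='steady': P(storm) = 0.4·0.9000 / (0.4·0.9000 + 0.65·0.1000) ≈ 0.8471
After a barometric reading='steady': P(storm) = 0.4·0.8471 / (0.4·0.8471 + 0.65·0.1529) ≈ 0.7732
After a barometric reading='steady': P(storm) = 0.4·0.7732 / (0.4·0.7732 + 0.65·0.2268) ≈ 0.6771
After a satellite scan='clouding': P(storm) = 0.55·0.6771 / (0.55·0.6771 + 0.3·0.3229) ≈ 0.7936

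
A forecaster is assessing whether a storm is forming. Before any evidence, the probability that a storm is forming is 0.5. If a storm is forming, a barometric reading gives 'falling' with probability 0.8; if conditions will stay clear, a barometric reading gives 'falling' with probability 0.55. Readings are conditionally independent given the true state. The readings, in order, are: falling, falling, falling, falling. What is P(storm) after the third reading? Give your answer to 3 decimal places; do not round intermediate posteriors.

After 'falling': P(storm) = 0.8·0.5000 / (0.8·0.5000 + 0.55·0.5000) ≈ 0.5926
After 'falling': P(storm) = 0.8·0.5926 / (0.8·0.5926 + 0.55·0.4074) ≈ 0.6790
After 'falling': P(storm) = 0.8·0.6790 / (0.8·0.6790 + 0.55·0.3210) ≈ 0.7547

0.755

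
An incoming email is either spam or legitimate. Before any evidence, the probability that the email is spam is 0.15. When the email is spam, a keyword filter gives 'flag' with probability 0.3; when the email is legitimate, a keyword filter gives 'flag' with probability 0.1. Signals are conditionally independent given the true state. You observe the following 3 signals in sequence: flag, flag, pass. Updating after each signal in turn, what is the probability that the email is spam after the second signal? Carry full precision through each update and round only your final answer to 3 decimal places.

After 'flag': P(spam) = 0.3·0.1500 / (0.3·0.1500 + 0.1·0.8500) ≈ 0.3462
After 'flag': P(spam) = 0.3·0.3462 / (0.3·0.3462 + 0.1·0.6538) ≈ 0.6136

0.614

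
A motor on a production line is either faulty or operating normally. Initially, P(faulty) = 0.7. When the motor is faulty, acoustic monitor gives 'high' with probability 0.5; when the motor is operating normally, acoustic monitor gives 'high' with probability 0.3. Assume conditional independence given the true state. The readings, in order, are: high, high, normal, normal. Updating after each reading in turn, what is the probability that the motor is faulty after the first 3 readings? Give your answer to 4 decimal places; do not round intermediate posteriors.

Each posterior becomes the prior for the next update.
After 'high': P(faulty) = 0.5·0.7000 / (0.5·0.7000 + 0.3·0.3000) ≈ 0.7955
After 'high': P(faulty) = 0.5·0.7955 / (0.5·0.7955 + 0.3·0.2045) ≈ 0.8663
After 'normal': P(faulty) = 0.5·0.8663 / (0.5·0.8663 + 0.7·0.1337) ≈ 0.8224

0.8224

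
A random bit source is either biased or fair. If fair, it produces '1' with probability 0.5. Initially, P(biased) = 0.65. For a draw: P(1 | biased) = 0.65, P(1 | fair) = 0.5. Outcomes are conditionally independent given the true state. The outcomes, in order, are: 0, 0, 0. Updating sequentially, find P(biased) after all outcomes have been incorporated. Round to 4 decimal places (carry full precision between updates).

0.3891

Each posterior becomes the prior for the next update.
After '0': P(biased) = 0.35·0.6500 / (0.35·0.6500 + 0.5·0.3500) ≈ 0.5652
After '0': P(biased) = 0.35·0.5652 / (0.35·0.5652 + 0.5·0.4348) ≈ 0.4764
After '0': P(biased) = 0.35·0.4764 / (0.35·0.4764 + 0.5·0.5236) ≈ 0.3891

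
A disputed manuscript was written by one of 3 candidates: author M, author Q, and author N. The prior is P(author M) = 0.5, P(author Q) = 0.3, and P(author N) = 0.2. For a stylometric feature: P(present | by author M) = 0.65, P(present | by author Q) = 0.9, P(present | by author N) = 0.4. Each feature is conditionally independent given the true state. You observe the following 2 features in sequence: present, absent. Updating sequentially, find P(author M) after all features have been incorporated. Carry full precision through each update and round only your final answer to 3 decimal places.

Apply Bayes' rule sequentially, carrying P(author M) forward.
After 'present': normaliser = 0.65·0.5000 + 0.9·0.3000 + 0.4·0.2000; P(author M) ≈ 0.4815, P(author Q) ≈ 0.4000, P(author N) ≈ 0.1185
After 'absent': normaliser = 0.35·0.4815 + 0.1·0.4000 + 0.6·0.1185; P(author M) ≈ 0.6026, P(author Q) ≈ 0.1430, P(author N) ≈ 0.2543

0.603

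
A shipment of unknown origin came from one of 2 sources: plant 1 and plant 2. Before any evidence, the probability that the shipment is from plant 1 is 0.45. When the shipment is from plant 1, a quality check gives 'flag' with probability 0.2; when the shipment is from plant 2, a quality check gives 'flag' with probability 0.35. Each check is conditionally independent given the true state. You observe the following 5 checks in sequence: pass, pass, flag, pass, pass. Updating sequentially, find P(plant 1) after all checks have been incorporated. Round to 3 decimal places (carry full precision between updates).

0.518

After 'pass': P(plant 1) = 0.8·0.4500 / (0.8·0.4500 + 0.65·0.5500) ≈ 0.5017
After 'pass': P(plant 1) = 0.8·0.5017 / (0.8·0.5017 + 0.65·0.4983) ≈ 0.5534
After 'flag': P(plant 1) = 0.2·0.5534 / (0.2·0.5534 + 0.35·0.4466) ≈ 0.4146
After 'pass': P(plant 1) = 0.8·0.4146 / (0.8·0.4146 + 0.65·0.5854) ≈ 0.4657
After 'pass': P(plant 1) = 0.8·0.4657 / (0.8·0.4657 + 0.65·0.5343) ≈ 0.5176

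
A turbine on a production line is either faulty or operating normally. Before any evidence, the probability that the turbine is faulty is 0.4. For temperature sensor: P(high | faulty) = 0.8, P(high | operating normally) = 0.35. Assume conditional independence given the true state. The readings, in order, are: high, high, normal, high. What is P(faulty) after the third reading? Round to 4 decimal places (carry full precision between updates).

0.5173

Each posterior becomes the prior for the next update.
After 'high': P(faulty) = 0.8·0.4000 / (0.8·0.4000 + 0.35·0.6000) ≈ 0.6038
After 'high': P(faulty) = 0.8·0.6038 / (0.8·0.6038 + 0.35·0.3962) ≈ 0.7769
After 'normal': P(faulty) = 0.2·0.7769 / (0.2·0.7769 + 0.65·0.2231) ≈ 0.5173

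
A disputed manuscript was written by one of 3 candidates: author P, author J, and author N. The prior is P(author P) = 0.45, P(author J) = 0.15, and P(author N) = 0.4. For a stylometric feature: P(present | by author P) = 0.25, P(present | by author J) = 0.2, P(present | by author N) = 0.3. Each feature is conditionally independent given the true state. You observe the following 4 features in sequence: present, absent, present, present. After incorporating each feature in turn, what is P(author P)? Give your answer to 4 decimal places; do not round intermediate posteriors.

Apply Bayes' rule sequentially, carrying P(author P) forward.
After 'present': normaliser = 0.25·0.4500 + 0.2·0.1500 + 0.3·0.4000; P(author P) ≈ 0.4286, P(author J) ≈ 0.1143, P(author N) ≈ 0.4571
After 'absent': normaliser = 0.75·0.4286 + 0.8·0.1143 + 0.7·0.4571; P(author P) ≈ 0.4386, P(author J) ≈ 0.1248, P(author N) ≈ 0.4366
After 'present': normaliser = 0.25·0.4386 + 0.2·0.1248 + 0.3·0.4366; P(author P) ≈ 0.4128, P(author J) ≈ 0.0939, P(author N) ≈ 0.4932
After 'present': normaliser = 0.25·0.4128 + 0.2·0.0939 + 0.3·0.4932; P(author P) ≈ 0.3823, P(author J) ≈ 0.0696, P(author N) ≈ 0.5481

0.3823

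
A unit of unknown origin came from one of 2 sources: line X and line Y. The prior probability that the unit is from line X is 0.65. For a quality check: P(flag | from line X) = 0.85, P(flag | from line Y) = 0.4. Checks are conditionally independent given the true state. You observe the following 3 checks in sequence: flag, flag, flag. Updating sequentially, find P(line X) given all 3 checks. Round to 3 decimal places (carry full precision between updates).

0.947

After 'flag': P(line X) = 0.85·0.6500 / (0.85·0.6500 + 0.4·0.3500) ≈ 0.7978
After 'flag': P(line X) = 0.85·0.7978 / (0.85·0.7978 + 0.4·0.2022) ≈ 0.8935
After 'flag': P(line X) = 0.85·0.8935 / (0.85·0.8935 + 0.4·0.1065) ≈ 0.9469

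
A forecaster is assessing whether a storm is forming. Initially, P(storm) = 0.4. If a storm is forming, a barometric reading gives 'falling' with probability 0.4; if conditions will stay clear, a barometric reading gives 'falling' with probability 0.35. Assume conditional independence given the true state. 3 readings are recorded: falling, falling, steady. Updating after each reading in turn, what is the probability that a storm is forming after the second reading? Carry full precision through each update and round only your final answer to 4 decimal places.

After 'falling': P(storm) = 0.4·0.4000 / (0.4·0.4000 + 0.35·0.6000) ≈ 0.4324
After 'falling': P(storm) = 0.4·0.4324 / (0.4·0.4324 + 0.35·0.5676) ≈ 0.4655

0.4655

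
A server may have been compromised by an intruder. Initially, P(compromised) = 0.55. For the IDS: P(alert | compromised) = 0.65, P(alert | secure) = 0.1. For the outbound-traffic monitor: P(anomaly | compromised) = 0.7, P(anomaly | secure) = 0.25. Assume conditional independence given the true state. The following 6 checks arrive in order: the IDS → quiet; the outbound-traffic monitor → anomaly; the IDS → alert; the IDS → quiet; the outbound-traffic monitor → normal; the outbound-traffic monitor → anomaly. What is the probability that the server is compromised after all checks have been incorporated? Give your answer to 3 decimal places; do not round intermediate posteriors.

After the IDS='quiet': P(compromised) = 0.35·0.5500 / (0.35·0.5500 + 0.9·0.4500) ≈ 0.3222
After the outbound-traffic monitor='anomaly': P(compromised) = 0.7·0.3222 / (0.7·0.3222 + 0.25·0.6778) ≈ 0.5710
After the IDS='alert': P(compromised) = 0.65·0.5710 / (0.65·0.5710 + 0.1·0.4290) ≈ 0.8964
After the IDS='quiet': P(compromised) = 0.35·0.8964 / (0.35·0.8964 + 0.9·0.1036) ≈ 0.7709
After the outbound-traffic monitor='normal': P(compromised) = 0.3·0.7709 / (0.3·0.7709 + 0.75·0.2291) ≈ 0.5737
After the outbound-traffic monitor='anomaly': P(compromised) = 0.7·0.5737 / (0.7·0.5737 + 0.25·0.4263) ≈ 0.7903

0.790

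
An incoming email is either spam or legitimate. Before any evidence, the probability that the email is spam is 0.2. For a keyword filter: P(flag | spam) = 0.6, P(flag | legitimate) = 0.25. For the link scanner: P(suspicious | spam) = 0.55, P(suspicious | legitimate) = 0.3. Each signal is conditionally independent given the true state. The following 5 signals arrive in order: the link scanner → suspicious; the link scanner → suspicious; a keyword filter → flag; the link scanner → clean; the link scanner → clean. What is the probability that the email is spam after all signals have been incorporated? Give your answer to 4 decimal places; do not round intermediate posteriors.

0.4546

Apply Bayes' rule sequentially, carrying P(spam) forward.
After the link scanner='suspicious': P(spam) = 0.55·0.2000 / (0.55·0.2000 + 0.3·0.8000) ≈ 0.3143
After the link scanner='suspicious': P(spam) = 0.55·0.3143 / (0.55·0.3143 + 0.3·0.6857) ≈ 0.4566
After a keyword filter='flag': P(spam) = 0.6·0.4566 / (0.6·0.4566 + 0.25·0.5434) ≈ 0.6685
After the link scanner='clean': P(spam) = 0.45·0.6685 / (0.45·0.6685 + 0.7·0.3315) ≈ 0.5645
After the link scanner='clean': P(spam) = 0.45·0.5645 / (0.45·0.5645 + 0.7·0.4355) ≈ 0.4546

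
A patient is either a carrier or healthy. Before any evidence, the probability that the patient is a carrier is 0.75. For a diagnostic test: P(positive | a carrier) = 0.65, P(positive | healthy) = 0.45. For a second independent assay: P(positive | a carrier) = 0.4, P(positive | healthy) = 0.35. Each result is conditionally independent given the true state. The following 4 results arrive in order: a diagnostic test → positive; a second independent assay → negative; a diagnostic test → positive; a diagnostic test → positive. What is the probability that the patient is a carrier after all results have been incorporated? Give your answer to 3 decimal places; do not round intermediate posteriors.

0.893

After a diagnostic test='positive': P(carrier) = 0.65·0.7500 / (0.65·0.7500 + 0.45·0.2500) ≈ 0.8125
After a second independent assay='negative': P(carrier) = 0.6·0.8125 / (0.6·0.8125 + 0.65·0.1875) ≈ 0.8000
After a diagnostic test='positive': P(carrier) = 0.65·0.8000 / (0.65·0.8000 + 0.45·0.2000) ≈ 0.8525
After a diagnostic test='positive': P(carrier) = 0.65·0.8525 / (0.65·0.8525 + 0.45·0.1475) ≈ 0.8930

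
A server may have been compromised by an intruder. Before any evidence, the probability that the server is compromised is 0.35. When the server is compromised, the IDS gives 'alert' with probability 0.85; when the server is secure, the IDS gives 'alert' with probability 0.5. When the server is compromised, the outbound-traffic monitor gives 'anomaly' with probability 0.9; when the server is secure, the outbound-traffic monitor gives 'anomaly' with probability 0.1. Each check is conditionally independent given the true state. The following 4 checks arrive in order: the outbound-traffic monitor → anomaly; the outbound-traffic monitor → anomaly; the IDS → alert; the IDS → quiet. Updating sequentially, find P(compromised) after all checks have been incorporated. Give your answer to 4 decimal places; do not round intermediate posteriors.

After the outbound-traffic monitor='anomaly': P(compromised) = 0.9·0.3500 / (0.9·0.3500 + 0.1·0.6500) ≈ 0.8289
After the outbound-traffic monitor='anomaly': P(compromised) = 0.9·0.8289 / (0.9·0.8289 + 0.1·0.1711) ≈ 0.9776
After the IDS='alert': P(compromised) = 0.85·0.9776 / (0.85·0.9776 + 0.5·0.0224) ≈ 0.9867
After the IDS='quiet': P(compromised) = 0.15·0.9867 / (0.15·0.9867 + 0.5·0.0133) ≈ 0.9570

0.9570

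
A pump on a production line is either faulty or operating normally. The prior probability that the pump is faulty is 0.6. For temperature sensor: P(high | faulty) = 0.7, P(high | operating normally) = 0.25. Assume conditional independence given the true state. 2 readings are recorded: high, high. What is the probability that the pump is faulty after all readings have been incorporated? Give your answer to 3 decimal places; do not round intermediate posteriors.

After 'high': P(faulty) = 0.7·0.6000 / (0.7·0.6000 + 0.25·0.4000) ≈ 0.8077
After 'high': P(faulty) = 0.7·0.8077 / (0.7·0.8077 + 0.25·0.1923) ≈ 0.9216

0.922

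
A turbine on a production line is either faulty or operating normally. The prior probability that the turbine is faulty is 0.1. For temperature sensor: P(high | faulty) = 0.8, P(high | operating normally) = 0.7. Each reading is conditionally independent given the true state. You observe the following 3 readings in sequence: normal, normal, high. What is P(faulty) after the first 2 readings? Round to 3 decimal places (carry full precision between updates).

Each posterior becomes the prior for the next update.
After 'normal': P(faulty) = 0.2·0.1000 / (0.2·0.1000 + 0.3·0.9000) ≈ 0.0690
After 'normal': P(faulty) = 0.2·0.0690 / (0.2·0.0690 + 0.3·0.9310) ≈ 0.0471

0.047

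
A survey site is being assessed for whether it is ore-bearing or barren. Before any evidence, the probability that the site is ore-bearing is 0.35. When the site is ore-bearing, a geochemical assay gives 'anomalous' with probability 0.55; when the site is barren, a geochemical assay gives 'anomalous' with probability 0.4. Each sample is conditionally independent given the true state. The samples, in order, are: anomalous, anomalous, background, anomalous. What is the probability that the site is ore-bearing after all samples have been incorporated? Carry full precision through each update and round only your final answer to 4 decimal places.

After 'anomalous': P(ore) = 0.55·0.3500 / (0.55·0.3500 + 0.4·0.6500) ≈ 0.4254
After 'anomalous': P(ore) = 0.55·0.4254 / (0.55·0.4254 + 0.4·0.5746) ≈ 0.5045
After 'background': P(ore) = 0.45·0.5045 / (0.45·0.5045 + 0.6·0.4955) ≈ 0.4330
After 'anomalous': P(ore) = 0.55·0.4330 / (0.55·0.4330 + 0.4·0.5670) ≈ 0.5122

0.5122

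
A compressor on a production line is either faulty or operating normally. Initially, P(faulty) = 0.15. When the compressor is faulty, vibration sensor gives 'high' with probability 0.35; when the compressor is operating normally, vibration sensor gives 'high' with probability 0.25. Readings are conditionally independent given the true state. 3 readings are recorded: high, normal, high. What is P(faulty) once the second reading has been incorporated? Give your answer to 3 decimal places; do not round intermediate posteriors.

After 'high': P(faulty) = 0.35·0.1500 / (0.35·0.1500 + 0.25·0.8500) ≈ 0.1981
After 'normal': P(faulty) = 0.65·0.1981 / (0.65·0.1981 + 0.75·0.8019) ≈ 0.1764

0.176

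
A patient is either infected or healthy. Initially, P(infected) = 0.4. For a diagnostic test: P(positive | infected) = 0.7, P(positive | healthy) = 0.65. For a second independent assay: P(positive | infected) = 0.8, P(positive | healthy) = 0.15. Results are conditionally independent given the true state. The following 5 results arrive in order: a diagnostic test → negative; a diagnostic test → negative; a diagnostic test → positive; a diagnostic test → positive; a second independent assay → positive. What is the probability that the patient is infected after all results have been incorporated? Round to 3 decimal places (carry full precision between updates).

After a diagnostic test='negative': P(infected) = 0.3·0.4000 / (0.3·0.4000 + 0.35·0.6000) ≈ 0.3636
After a diagnostic test='negative': P(infected) = 0.3·0.3636 / (0.3·0.3636 + 0.35·0.6364) ≈ 0.3288
After a diagnostic test='positive': P(infected) = 0.7·0.3288 / (0.7·0.3288 + 0.65·0.6712) ≈ 0.3453
After a diagnostic test='positive': P(infected) = 0.7·0.3453 / (0.7·0.3453 + 0.65·0.6547) ≈ 0.3623
After a second independent assay='positive': P(infected) = 0.8·0.3623 / (0.8·0.3623 + 0.15·0.6377) ≈ 0.7518

0.752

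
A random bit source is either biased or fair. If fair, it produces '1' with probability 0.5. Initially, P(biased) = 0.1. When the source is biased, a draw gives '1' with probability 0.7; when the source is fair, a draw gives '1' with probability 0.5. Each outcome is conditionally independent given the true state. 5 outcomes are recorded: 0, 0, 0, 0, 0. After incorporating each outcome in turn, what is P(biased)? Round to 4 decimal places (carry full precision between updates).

After '0': P(biased) = 0.3·0.1000 / (0.3·0.1000 + 0.5·0.9000) ≈ 0.0625
After '0': P(biased) = 0.3·0.0625 / (0.3·0.0625 + 0.5·0.9375) ≈ 0.0385
After '0': P(biased) = 0.3·0.0385 / (0.3·0.0385 + 0.5·0.9615) ≈ 0.0234
After '0': P(biased) = 0.3·0.0234 / (0.3·0.0234 + 0.5·0.9766) ≈ 0.0142
After '0': P(biased) = 0.3·0.0142 / (0.3·0.0142 + 0.5·0.9858) ≈ 0.0086

0.0086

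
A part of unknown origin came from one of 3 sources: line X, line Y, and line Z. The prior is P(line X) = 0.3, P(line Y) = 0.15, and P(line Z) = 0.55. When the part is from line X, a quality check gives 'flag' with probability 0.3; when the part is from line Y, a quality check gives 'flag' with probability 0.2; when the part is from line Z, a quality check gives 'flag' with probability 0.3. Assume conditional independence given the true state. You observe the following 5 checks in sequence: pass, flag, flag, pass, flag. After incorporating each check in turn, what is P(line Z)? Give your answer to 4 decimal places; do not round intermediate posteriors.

0.6057

After 'pass': normaliser = 0.7·0.3000 + 0.8·0.1500 + 0.7·0.5500; P(line X) ≈ 0.2937, P(line Y) ≈ 0.1678, P(line Z) ≈ 0.5385
After 'flag': normaliser = 0.3·0.2937 + 0.2·0.1678 + 0.3·0.5385; P(line X) ≈ 0.3111, P(line Y) ≈ 0.1185, P(line Z) ≈ 0.5704
After 'flag': normaliser = 0.3·0.3111 + 0.2·0.1185 + 0.3·0.5704; P(line X) ≈ 0.3239, P(line Y) ≈ 0.0823, P(line Z) ≈ 0.5938
After 'pass': normaliser = 0.7·0.3239 + 0.8·0.0823 + 0.7·0.5938; P(line X) ≈ 0.3201, P(line Y) ≈ 0.0929, P(line Z) ≈ 0.5869
After 'flag': normaliser = 0.3·0.3201 + 0.2·0.0929 + 0.3·0.5869; P(line X) ≈ 0.3304, P(line Y) ≈ 0.0639, P(line Z) ≈ 0.6057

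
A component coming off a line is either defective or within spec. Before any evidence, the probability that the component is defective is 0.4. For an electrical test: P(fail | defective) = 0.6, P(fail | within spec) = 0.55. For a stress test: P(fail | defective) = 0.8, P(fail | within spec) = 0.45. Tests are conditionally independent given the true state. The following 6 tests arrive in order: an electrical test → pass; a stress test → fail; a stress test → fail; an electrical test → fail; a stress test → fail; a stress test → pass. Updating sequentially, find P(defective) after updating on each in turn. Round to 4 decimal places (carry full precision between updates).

0.5691

After an electrical test='pass': P(defective) = 0.4·0.4000 / (0.4·0.4000 + 0.45·0.6000) ≈ 0.3721
After a stress test='fail': P(defective) = 0.8·0.3721 / (0.8·0.3721 + 0.45·0.6279) ≈ 0.5130
After a stress test='fail': P(defective) = 0.8·0.5130 / (0.8·0.5130 + 0.45·0.4870) ≈ 0.6519
After an electrical test='fail': P(defective) = 0.6·0.6519 / (0.6·0.6519 + 0.55·0.3481) ≈ 0.6714
After a stress test='fail': P(defective) = 0.8·0.6714 / (0.8·0.6714 + 0.45·0.3286) ≈ 0.7841
After a stress test='pass': P(defective) = 0.2·0.7841 / (0.2·0.7841 + 0.55·0.2159) ≈ 0.5691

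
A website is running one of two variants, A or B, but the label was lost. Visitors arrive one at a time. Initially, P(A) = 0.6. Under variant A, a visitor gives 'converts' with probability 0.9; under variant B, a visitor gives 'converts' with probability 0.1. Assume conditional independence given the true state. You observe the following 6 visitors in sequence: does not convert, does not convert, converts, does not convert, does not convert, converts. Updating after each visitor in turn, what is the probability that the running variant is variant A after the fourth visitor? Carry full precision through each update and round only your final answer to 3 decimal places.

After 'does not convert': P(A) = 0.1·0.6000 / (0.1·0.6000 + 0.9·0.4000) ≈ 0.1429
After 'does not convert': P(A) = 0.1·0.1429 / (0.1·0.1429 + 0.9·0.8571) ≈ 0.0182
After 'converts': P(A) = 0.9·0.0182 / (0.9·0.0182 + 0.1·0.9818) ≈ 0.1429
After 'does not convert': P(A) = 0.1·0.1429 / (0.1·0.1429 + 0.9·0.8571) ≈ 0.0182

0.018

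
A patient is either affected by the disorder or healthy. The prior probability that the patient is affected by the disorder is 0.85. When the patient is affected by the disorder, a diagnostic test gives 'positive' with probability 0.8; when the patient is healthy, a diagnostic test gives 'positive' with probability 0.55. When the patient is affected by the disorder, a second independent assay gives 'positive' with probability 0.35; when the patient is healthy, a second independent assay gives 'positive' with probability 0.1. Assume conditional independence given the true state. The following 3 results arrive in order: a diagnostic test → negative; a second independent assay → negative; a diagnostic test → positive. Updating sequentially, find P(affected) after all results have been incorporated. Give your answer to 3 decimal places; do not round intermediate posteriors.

After a diagnostic test='negative': P(affected) = 0.2·0.8500 / (0.2·0.8500 + 0.45·0.1500) ≈ 0.7158
After a second independent assay='negative': P(affected) = 0.65·0.7158 / (0.65·0.7158 + 0.9·0.2842) ≈ 0.6453
After a diagnostic test='positive': P(affected) = 0.8·0.6453 / (0.8·0.6453 + 0.55·0.3547) ≈ 0.7257

0.726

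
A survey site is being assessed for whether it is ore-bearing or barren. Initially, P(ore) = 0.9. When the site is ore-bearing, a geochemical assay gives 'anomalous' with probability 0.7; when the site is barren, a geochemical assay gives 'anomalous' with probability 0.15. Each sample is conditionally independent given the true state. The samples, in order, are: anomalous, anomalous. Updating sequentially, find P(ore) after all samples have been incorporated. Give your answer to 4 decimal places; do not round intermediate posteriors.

Each posterior becomes the prior for the next update.
After 'anomalous': P(ore) = 0.7·0.9000 / (0.7·0.9000 + 0.15·0.1000) ≈ 0.9767
After 'anomalous': P(ore) = 0.7·0.9767 / (0.7·0.9767 + 0.15·0.0233) ≈ 0.9949

0.9949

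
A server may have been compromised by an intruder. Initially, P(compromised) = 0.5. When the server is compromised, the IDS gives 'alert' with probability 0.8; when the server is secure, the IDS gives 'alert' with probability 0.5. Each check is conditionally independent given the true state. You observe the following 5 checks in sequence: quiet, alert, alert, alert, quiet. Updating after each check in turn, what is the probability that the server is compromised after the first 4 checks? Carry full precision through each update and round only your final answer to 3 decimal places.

After 'quiet': P(compromised) = 0.2·0.5000 / (0.2·0.5000 + 0.5·0.5000) ≈ 0.2857
After 'alert': P(compromised) = 0.8·0.2857 / (0.8·0.2857 + 0.5·0.7143) ≈ 0.3902
After 'alert': P(compromised) = 0.8·0.3902 / (0.8·0.3902 + 0.5·0.6098) ≈ 0.5059
After 'alert': P(compromised) = 0.8·0.5059 / (0.8·0.5059 + 0.5·0.4941) ≈ 0.6210

0.621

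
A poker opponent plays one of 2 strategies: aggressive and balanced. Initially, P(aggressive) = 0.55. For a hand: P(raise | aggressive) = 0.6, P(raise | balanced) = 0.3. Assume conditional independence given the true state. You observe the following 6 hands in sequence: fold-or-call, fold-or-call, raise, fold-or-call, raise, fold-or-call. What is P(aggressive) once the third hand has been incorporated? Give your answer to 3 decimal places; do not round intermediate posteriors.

0.444

After 'fold-or-call': P(aggressive) = 0.4·0.5500 / (0.4·0.5500 + 0.7·0.4500) ≈ 0.4112
After 'fold-or-call': P(aggressive) = 0.4·0.4112 / (0.4·0.4112 + 0.7·0.5888) ≈ 0.2853
After 'raise': P(aggressive) = 0.6·0.2853 / (0.6·0.2853 + 0.3·0.7147) ≈ 0.4439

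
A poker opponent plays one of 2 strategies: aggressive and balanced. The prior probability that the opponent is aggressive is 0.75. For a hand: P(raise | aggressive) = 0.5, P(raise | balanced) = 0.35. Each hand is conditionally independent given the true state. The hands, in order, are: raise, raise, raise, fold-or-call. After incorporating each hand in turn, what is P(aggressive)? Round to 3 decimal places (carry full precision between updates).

0.871

After 'raise': P(aggressive) = 0.5·0.7500 / (0.5·0.7500 + 0.35·0.2500) ≈ 0.8108
After 'raise': P(aggressive) = 0.5·0.8108 / (0.5·0.8108 + 0.35·0.1892) ≈ 0.8596
After 'raise': P(aggressive) = 0.5·0.8596 / (0.5·0.8596 + 0.35·0.1404) ≈ 0.8974
After 'fold-or-call': P(aggressive) = 0.5·0.8974 / (0.5·0.8974 + 0.65·0.1026) ≈ 0.8706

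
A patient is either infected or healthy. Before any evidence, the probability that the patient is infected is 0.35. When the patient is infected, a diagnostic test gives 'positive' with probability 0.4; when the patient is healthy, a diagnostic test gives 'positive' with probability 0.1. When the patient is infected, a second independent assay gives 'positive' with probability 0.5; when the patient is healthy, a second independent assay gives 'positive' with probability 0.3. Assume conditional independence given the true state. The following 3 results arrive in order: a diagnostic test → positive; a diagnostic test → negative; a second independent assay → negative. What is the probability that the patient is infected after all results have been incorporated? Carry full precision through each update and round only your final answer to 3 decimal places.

After a diagnostic test='positive': P(infected) = 0.4·0.3500 / (0.4·0.3500 + 0.1·0.6500) ≈ 0.6829
After a diagnostic test='negative': P(infected) = 0.6·0.6829 / (0.6·0.6829 + 0.9·0.3171) ≈ 0.5895
After a second independent assay='negative': P(infected) = 0.5·0.5895 / (0.5·0.5895 + 0.7·0.4105) ≈ 0.5063

0.506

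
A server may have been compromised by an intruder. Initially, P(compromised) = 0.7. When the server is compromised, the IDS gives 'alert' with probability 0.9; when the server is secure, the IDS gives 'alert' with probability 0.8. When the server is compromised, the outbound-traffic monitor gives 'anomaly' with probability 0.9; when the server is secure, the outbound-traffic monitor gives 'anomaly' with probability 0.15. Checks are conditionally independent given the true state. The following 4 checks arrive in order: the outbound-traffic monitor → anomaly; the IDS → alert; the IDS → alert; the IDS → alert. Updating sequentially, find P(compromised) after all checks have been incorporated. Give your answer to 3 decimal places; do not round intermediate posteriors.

0.952

After the outbound-traffic monitor='anomaly': P(compromised) = 0.9·0.7000 / (0.9·0.7000 + 0.15·0.3000) ≈ 0.9333
After the IDS='alert': P(compromised) = 0.9·0.9333 / (0.9·0.9333 + 0.8·0.0667) ≈ 0.9403
After the IDS='alert': P(compromised) = 0.9·0.9403 / (0.9·0.9403 + 0.8·0.0597) ≈ 0.9466
After the IDS='alert': P(compromised) = 0.9·0.9466 / (0.9·0.9466 + 0.8·0.0534) ≈ 0.9522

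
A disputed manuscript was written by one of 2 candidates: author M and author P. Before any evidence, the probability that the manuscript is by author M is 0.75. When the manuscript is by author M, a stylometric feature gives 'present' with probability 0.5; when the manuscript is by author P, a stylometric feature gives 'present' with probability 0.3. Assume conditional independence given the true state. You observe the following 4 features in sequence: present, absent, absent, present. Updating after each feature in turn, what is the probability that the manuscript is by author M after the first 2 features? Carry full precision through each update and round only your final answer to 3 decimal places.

Each posterior becomes the prior for the next update.
After 'present': P(author M) = 0.5·0.7500 / (0.5·0.7500 + 0.3·0.2500) ≈ 0.8333
After 'absent': P(author M) = 0.5·0.8333 / (0.5·0.8333 + 0.7·0.1667) ≈ 0.7812

0.781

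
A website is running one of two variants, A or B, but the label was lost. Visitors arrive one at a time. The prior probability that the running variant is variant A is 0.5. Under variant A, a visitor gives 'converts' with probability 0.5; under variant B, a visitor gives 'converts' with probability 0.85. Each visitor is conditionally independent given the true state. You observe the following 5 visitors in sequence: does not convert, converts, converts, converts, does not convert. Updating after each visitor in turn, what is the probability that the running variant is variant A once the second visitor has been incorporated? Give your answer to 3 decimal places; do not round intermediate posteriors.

0.662

After 'does not convert': P(A) = 0.5·0.5000 / (0.5·0.5000 + 0.15·0.5000) ≈ 0.7692
After 'converts': P(A) = 0.5·0.7692 / (0.5·0.7692 + 0.85·0.2308) ≈ 0.6623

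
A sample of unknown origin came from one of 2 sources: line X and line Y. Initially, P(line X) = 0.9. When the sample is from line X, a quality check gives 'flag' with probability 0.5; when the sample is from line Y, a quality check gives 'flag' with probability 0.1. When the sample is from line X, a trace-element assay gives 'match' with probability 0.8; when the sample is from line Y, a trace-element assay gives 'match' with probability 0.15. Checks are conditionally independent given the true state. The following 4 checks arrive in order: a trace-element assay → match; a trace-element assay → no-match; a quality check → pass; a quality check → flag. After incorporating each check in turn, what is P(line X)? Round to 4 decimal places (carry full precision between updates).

0.9691

After a trace-element assay='match': P(line X) = 0.8·0.9000 / (0.8·0.9000 + 0.15·0.1000) ≈ 0.9796
After a trace-element assay='no-match': P(line X) = 0.2·0.9796 / (0.2·0.9796 + 0.85·0.0204) ≈ 0.9187
After a quality check='pass': P(line X) = 0.5·0.9187 / (0.5·0.9187 + 0.9·0.0813) ≈ 0.8625
After a quality check='flag': P(line X) = 0.5·0.8625 / (0.5·0.8625 + 0.1·0.1375) ≈ 0.9691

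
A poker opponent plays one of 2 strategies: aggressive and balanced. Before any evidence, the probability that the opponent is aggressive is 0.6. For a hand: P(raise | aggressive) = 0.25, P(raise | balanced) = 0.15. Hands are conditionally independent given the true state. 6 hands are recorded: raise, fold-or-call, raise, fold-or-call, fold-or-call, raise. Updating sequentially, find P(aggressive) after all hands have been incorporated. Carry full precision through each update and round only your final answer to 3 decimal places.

0.827

After 'raise': P(aggressive) = 0.25·0.6000 / (0.25·0.6000 + 0.15·0.4000) ≈ 0.7143
After 'fold-or-call': P(aggressive) = 0.75·0.7143 / (0.75·0.7143 + 0.85·0.2857) ≈ 0.6881
After 'raise': P(aggressive) = 0.25·0.6881 / (0.25·0.6881 + 0.15·0.3119) ≈ 0.7862
After 'fold-or-call': P(aggressive) = 0.75·0.7862 / (0.75·0.7862 + 0.85·0.2138) ≈ 0.7644
After 'fold-or-call': P(aggressive) = 0.75·0.7644 / (0.75·0.7644 + 0.85·0.2356) ≈ 0.7411
After 'raise': P(aggressive) = 0.25·0.7411 / (0.25·0.7411 + 0.15·0.2589) ≈ 0.8267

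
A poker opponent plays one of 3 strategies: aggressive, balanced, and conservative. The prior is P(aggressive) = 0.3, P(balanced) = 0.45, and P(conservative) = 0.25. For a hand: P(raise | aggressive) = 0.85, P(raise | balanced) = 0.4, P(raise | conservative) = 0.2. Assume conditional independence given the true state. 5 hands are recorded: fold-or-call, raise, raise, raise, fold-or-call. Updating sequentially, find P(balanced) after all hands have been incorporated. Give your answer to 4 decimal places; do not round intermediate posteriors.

0.6565

After 'fold-or-call': normaliser = 0.15·0.3000 + 0.6·0.4500 + 0.8·0.2500; P(aggressive) ≈ 0.0874, P(balanced) ≈ 0.5243, P(conservative) ≈ 0.3883
After 'raise': normaliser = 0.85·0.0874 + 0.4·0.5243 + 0.2·0.3883; P(aggressive) ≈ 0.2054, P(balanced) ≈ 0.5799, P(conservative) ≈ 0.2148
After 'raise': normaliser = 0.85·0.2054 + 0.4·0.5799 + 0.2·0.2148; P(aggressive) ≈ 0.3884, P(balanced) ≈ 0.5161, P(conservative) ≈ 0.0956
After 'raise': normaliser = 0.85·0.3884 + 0.4·0.5161 + 0.2·0.0956; P(aggressive) ≈ 0.5941, P(balanced) ≈ 0.3715, P(conservative) ≈ 0.0344
After 'fold-or-call': normaliser = 0.15·0.5941 + 0.6·0.3715 + 0.8·0.0344; P(aggressive) ≈ 0.2625, P(balanced) ≈ 0.6565, P(conservative) ≈ 0.0810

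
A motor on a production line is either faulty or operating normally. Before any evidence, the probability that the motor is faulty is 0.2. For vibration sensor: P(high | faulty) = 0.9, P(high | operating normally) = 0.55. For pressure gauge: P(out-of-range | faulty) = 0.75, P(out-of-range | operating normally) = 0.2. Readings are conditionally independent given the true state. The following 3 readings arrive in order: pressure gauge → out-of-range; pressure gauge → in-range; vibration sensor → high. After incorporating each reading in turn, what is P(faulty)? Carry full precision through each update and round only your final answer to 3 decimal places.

0.324

After pressure gauge='out-of-range': P(faulty) = 0.75·0.2000 / (0.75·0.2000 + 0.2·0.8000) ≈ 0.4839
After pressure gauge='in-range': P(faulty) = 0.25·0.4839 / (0.25·0.4839 + 0.8·0.5161) ≈ 0.2266
After vibration sensor='high': P(faulty) = 0.9·0.2266 / (0.9·0.2266 + 0.55·0.7734) ≈ 0.3241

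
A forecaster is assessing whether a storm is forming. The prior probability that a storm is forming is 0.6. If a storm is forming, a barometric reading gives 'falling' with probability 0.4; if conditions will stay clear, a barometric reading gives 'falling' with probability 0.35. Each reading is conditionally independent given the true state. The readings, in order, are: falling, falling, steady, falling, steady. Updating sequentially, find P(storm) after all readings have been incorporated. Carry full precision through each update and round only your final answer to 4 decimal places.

After 'falling': P(storm) = 0.4·0.6000 / (0.4·0.6000 + 0.35·0.4000) ≈ 0.6316
After 'falling': P(storm) = 0.4·0.6316 / (0.4·0.6316 + 0.35·0.3684) ≈ 0.6621
After 'steady': P(storm) = 0.6·0.6621 / (0.6·0.6621 + 0.65·0.3379) ≈ 0.6439
After 'falling': P(storm) = 0.4·0.6439 / (0.4·0.6439 + 0.35·0.3561) ≈ 0.6739
After 'steady': P(storm) = 0.6·0.6739 / (0.6·0.6739 + 0.65·0.3261) ≈ 0.6561

0.6561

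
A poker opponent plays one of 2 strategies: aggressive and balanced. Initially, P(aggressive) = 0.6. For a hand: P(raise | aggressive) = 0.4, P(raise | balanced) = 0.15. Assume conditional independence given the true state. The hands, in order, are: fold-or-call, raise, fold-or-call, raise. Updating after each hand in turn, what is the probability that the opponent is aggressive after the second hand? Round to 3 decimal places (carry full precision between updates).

0.738

Apply Bayes' rule sequentially, carrying P(aggressive) forward.
After 'fold-or-call': P(aggressive) = 0.6·0.6000 / (0.6·0.6000 + 0.85·0.4000) ≈ 0.5143
After 'raise': P(aggressive) = 0.4·0.5143 / (0.4·0.5143 + 0.15·0.4857) ≈ 0.7385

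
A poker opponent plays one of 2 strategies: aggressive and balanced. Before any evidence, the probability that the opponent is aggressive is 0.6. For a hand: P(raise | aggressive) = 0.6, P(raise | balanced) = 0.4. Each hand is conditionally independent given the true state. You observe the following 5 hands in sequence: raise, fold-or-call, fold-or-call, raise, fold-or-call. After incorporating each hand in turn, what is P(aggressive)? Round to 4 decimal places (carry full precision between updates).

0.5000

After 'raise': P(aggressive) = 0.6·0.6000 / (0.6·0.6000 + 0.4·0.4000) ≈ 0.6923
After 'fold-or-call': P(aggressive) = 0.4·0.6923 / (0.4·0.6923 + 0.6·0.3077) ≈ 0.6000
After 'fold-or-call': P(aggressive) = 0.4·0.6000 / (0.4·0.6000 + 0.6·0.4000) ≈ 0.5000
After 'raise': P(aggressive) = 0.6·0.5000 / (0.6·0.5000 + 0.4·0.5000) ≈ 0.6000
After 'fold-or-call': P(aggressive) = 0.4·0.6000 / (0.4·0.6000 + 0.6·0.4000) ≈ 0.5000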